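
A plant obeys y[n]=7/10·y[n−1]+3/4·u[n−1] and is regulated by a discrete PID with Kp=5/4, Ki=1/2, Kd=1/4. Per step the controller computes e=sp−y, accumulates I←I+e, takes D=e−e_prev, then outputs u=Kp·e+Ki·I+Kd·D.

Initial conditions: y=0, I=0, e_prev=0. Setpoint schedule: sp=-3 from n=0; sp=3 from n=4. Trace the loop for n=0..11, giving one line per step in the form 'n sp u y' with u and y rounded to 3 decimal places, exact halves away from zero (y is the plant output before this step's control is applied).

(exact arithmetic carried between steps; '≈' marks a value shown rounded to 6 d.p. or computed from one; I and e_prev carry over from the previous line; the table rounds u and y to 3 d.p., halves away from zero)
n=0: y=0, sp=-3, e=sp−y=-3; I=-3, D=e−e_prev=-3; u=5/4·(-3)+1/2·(-3)+1/4·(-3)=-6; next y=7/10·0+3/4·(-6)=-4.5
n=1: y=-4.5, sp=-3, e=sp−y=1.5; I=-1.5, D=e−e_prev=4.5; u=5/4·1.5+1/2·(-1.5)+1/4·4.5=2.25; next y=7/10·(-4.5)+3/4·2.25=-1.4625
n=2: y=-1.4625, sp=-3, e=sp−y=-1.5375; I=-3.0375, D=e−e_prev=-3.0375; u=5/4·(-1.5375)+1/2·(-3.0375)+1/4·(-3.0375)=-4.2; next y=7/10·(-1.4625)+3/4·(-4.2)=-4.17375
n=3: y=-4.17375, sp=-3, e=sp−y=1.17375; I=-1.86375, D=e−e_prev=2.71125; u=5/4·1.17375+1/2·(-1.86375)+1/4·2.71125=1.213125; next y=7/10·(-4.17375)+3/4·1.213125≈-2.011781
n=4: y≈-2.011781, sp=3, e=sp−y≈5.011781; I≈3.148031, D=e−e_prev≈3.838031; u=5/4·5.011781+1/2·3.148031+1/4·3.838031≈8.79825; next y=7/10·(-2.011781)+3/4·8.79825≈5.190441
n=5: y≈5.190441, sp=3, e=sp−y≈-2.190441; I≈0.957591, D=e−e_prev≈-7.202222; u=5/4·(-2.190441)+1/2·0.957591+1/4·(-7.202222)≈-4.059811; next y=7/10·5.190441+3/4·(-4.059811)≈0.588450
n=6: y≈0.588450, sp=3, e=sp−y≈2.411550; I≈3.369140, D=e−e_prev≈4.601990; u=5/4·2.411550+1/2·3.369140+1/4·4.601990≈5.849505; next y=7/10·0.588450+3/4·5.849505≈4.799044
n=7: y≈4.799044, sp=3, e=sp−y≈-1.799044; I≈1.570096, D=e−e_prev≈-4.210594; u=5/4·(-1.799044)+1/2·1.570096+1/4·(-4.210594)≈-2.516405; next y=7/10·4.799044+3/4·(-2.516405)≈1.472027
n=8: y≈1.472027, sp=3, e=sp−y≈1.527973; I≈3.098070, D=e−e_prev≈3.327017; u=5/4·1.527973+1/2·3.098070+1/4·3.327017≈4.290755; next y=7/10·1.472027+3/4·4.290755≈4.248485
n=9: y≈4.248485, sp=3, e=sp−y≈-1.248485; I≈1.849584, D=e−e_prev≈-2.776458; u=5/4·(-1.248485)+1/2·1.849584+1/4·(-2.776458)≈-1.329929; next y=7/10·4.248485+3/4·(-1.329929)≈1.976493
n=10: y≈1.976493, sp=3, e=sp−y≈1.023507; I≈2.873091, D=e−e_prev≈2.271993; u=5/4·1.023507+1/2·2.873091+1/4·2.271993≈3.283928; next y=7/10·1.976493+3/4·3.283928≈3.846491
n=11: y≈3.846491, sp=3, e=sp−y≈-0.846491; I≈2.026601, D=e−e_prev≈-1.869998; u=5/4·(-0.846491)+1/2·2.026601+1/4·(-1.869998)≈-0.512313; next y=7/10·3.846491+3/4·(-0.512313)≈2.308309

0 -3 -6.000 0.000
1 -3 2.250 -4.500
2 -3 -4.200 -1.463
3 -3 1.213 -4.174
4 3 8.798 -2.012
5 3 -4.060 5.190
6 3 5.850 0.588
7 3 -2.516 4.799
8 3 4.291 1.472
9 3 -1.330 4.248
10 3 3.284 1.976
11 3 -0.512 3.846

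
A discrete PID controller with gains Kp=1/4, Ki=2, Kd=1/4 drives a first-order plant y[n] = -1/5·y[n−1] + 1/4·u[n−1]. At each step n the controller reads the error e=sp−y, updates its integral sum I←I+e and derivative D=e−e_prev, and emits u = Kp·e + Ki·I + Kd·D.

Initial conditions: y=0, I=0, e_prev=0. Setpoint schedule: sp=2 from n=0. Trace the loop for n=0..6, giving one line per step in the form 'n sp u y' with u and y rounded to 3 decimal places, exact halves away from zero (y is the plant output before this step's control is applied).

(exact arithmetic carried between steps; '≈' marks a value shown rounded to 6 d.p. or computed from one; I and e_prev carry over from the previous line; the table rounds u and y to 3 d.p., halves away from zero)
n=0: y=0, sp=2, e=sp−y=2; I=2, D=e−e_prev=2; u=1/4·2+2·2+1/4·2=5; next y=-1/5·0+1/4·5=1.25
n=1: y=1.25, sp=2, e=sp−y=0.75; I=2.75, D=e−e_prev=-1.25; u=1/4·0.75+2·2.75+1/4·(-1.25)=5.375; next y=-1/5·1.25+1/4·5.375=1.09375
n=2: y=1.09375, sp=2, e=sp−y=0.90625; I=3.65625, D=e−e_prev=0.15625; u=1/4·0.90625+2·3.65625+1/4·0.15625=7.578125; next y=-1/5·1.09375+1/4·7.578125≈1.675781
n=3: y≈1.675781, sp=2, e=sp−y≈0.324219; I≈3.980469, D=e−e_prev≈-0.582031; u=1/4·0.324219+2·3.980469+1/4·(-0.582031)≈7.896484; next y=-1/5·1.675781+1/4·7.896484≈1.638965
n=4: y≈1.638965, sp=2, e=sp−y≈0.361035; I≈4.341504, D=e−e_prev≈0.036816; u=1/4·0.361035+2·4.341504+1/4·0.036816≈8.782471; next y=-1/5·1.638965+1/4·8.782471≈1.867825
n=5: y≈1.867825, sp=2, e=sp−y≈0.132175; I≈4.473679, D=e−e_prev≈-0.228860; u=1/4·0.132175+2·4.473679+1/4·(-0.228860)≈8.923187; next y=-1/5·1.867825+1/4·8.923187≈1.857232
n=6: y≈1.857232, sp=2, e=sp−y≈0.142768; I≈4.616447, D=e−e_prev≈0.010593; u=1/4·0.142768+2·4.616447+1/4·0.010593≈9.271235; next y=-1/5·1.857232+1/4·9.271235≈1.946362

0 2 5.000 0.000
1 2 5.375 1.250
2 2 7.578 1.094
3 2 7.896 1.676
4 2 8.782 1.639
5 2 8.923 1.868
6 2 9.271 1.857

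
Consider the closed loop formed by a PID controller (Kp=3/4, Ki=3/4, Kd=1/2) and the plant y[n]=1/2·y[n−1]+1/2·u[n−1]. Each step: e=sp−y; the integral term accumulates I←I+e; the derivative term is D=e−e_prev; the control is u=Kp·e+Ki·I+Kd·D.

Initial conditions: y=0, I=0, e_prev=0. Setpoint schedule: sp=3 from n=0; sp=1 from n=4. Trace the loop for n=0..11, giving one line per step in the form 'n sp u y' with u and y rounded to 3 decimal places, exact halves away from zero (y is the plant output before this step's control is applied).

(exact arithmetic carried between steps; '≈' marks a value shown rounded to 6 d.p. or computed from one; I and e_prev carry over from the previous line; the table rounds u and y to 3 d.p., halves away from zero)
n=0: y=0, sp=3, e=sp−y=3; I=3, D=e−e_prev=3; u=3/4·3+3/4·3+1/2·3=6; next y=1/2·0+1/2·6=3
n=1: y=3, sp=3, e=sp−y=0; I=3, D=e−e_prev=-3; u=3/4·0+3/4·3+1/2·(-3)=0.75; next y=1/2·3+1/2·0.75=1.875
n=2: y=1.875, sp=3, e=sp−y=1.125; I=4.125, D=e−e_prev=1.125; u=3/4·1.125+3/4·4.125+1/2·1.125=4.5; next y=1/2·1.875+1/2·4.5=3.1875
n=3: y=3.1875, sp=3, e=sp−y=-0.1875; I=3.9375, D=e−e_prev=-1.3125; u=3/4·(-0.1875)+3/4·3.9375+1/2·(-1.3125)=2.15625; next y=1/2·3.1875+1/2·2.15625=2.671875
n=4: y=2.671875, sp=1, e=sp−y=-1.671875; I=2.265625, D=e−e_prev=-1.484375; u=3/4·(-1.671875)+3/4·2.265625+1/2·(-1.484375)=-0.296875; next y=1/2·2.671875+1/2·(-0.296875)=1.1875
n=5: y=1.1875, sp=1, e=sp−y=-0.1875; I=2.078125, D=e−e_prev=1.484375; u=3/4·(-0.1875)+3/4·2.078125+1/2·1.484375≈2.160156; next y=1/2·1.1875+1/2·2.160156≈1.673828
n=6: y≈1.673828, sp=1, e=sp−y≈-0.673828; I≈1.404297, D=e−e_prev≈-0.486328; u=3/4·(-0.673828)+3/4·1.404297+1/2·(-0.486328)≈0.304688; next y=1/2·1.673828+1/2·0.304688≈0.989258
n=7: y≈0.989258, sp=1, e=sp−y≈0.010742; I≈1.415039, D=e−e_prev≈0.684570; u=3/4·0.010742+3/4·1.415039+1/2·0.684570≈1.411621; next y=1/2·0.989258+1/2·1.411621≈1.200439
n=8: y≈1.200439, sp=1, e=sp−y≈-0.200439; I≈1.214600, D=e−e_prev≈-0.211182; u=3/4·(-0.200439)+3/4·1.214600+1/2·(-0.211182)≈0.655029; next y=1/2·1.200439+1/2·0.655029≈0.927734
n=9: y≈0.927734, sp=1, e=sp−y≈0.072266; I≈1.286865, D=e−e_prev≈0.272705; u=3/4·0.072266+3/4·1.286865+1/2·0.272705≈1.155701; next y=1/2·0.927734+1/2·1.155701≈1.041718
n=10: y≈1.041718, sp=1, e=sp−y≈-0.041718; I≈1.245148, D=e−e_prev≈-0.113983; u=3/4·(-0.041718)+3/4·1.245148+1/2·(-0.113983)≈0.845581; next y=1/2·1.041718+1/2·0.845581≈0.943649
n=11: y≈0.943649, sp=1, e=sp−y≈0.056351; I≈1.301498, D=e−e_prev≈0.098068; u=3/4·0.056351+3/4·1.301498+1/2·0.098068≈1.067421; next y=1/2·0.943649+1/2·1.067421≈1.005535

0 3 6.000 0.000
1 3 0.750 3.000
2 3 4.500 1.875
3 3 2.156 3.188
4 1 -0.297 2.672
5 1 2.160 1.188
6 1 0.305 1.674
7 1 1.412 0.989
8 1 0.655 1.200
9 1 1.156 0.928
10 1 0.846 1.042
11 1 1.067 0.944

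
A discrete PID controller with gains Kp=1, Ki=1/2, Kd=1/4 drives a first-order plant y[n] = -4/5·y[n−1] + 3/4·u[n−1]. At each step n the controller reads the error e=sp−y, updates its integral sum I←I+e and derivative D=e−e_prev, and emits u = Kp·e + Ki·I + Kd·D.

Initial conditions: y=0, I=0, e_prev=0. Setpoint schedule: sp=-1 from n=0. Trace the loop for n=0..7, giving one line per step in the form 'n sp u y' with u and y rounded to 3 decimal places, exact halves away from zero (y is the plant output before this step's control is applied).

(exact arithmetic carried between steps; '≈' marks a value shown rounded to 6 d.p. or computed from one; I and e_prev carry over from the previous line; the table rounds u and y to 3 d.p., halves away from zero)
n=0: y=0, sp=-1, e=sp−y=-1; I=-1, D=e−e_prev=-1; u=1·(-1)+1/2·(-1)+1/4·(-1)=-1.75; next y=-4/5·0+3/4·(-1.75)=-1.3125
n=1: y=-1.3125, sp=-1, e=sp−y=0.3125; I=-0.6875, D=e−e_prev=1.3125; u=1·0.3125+1/2·(-0.6875)+1/4·1.3125=0.296875; next y=-4/5·(-1.3125)+3/4·0.296875≈1.272656
n=2: y≈1.272656, sp=-1, e=sp−y≈-2.272656; I≈-2.960156, D=e−e_prev≈-2.585156; u=1·(-2.272656)+1/2·(-2.960156)+1/4·(-2.585156)≈-4.399023; next y=-4/5·1.272656+3/4·(-4.399023)≈-4.317393
n=3: y≈-4.317393, sp=-1, e=sp−y≈3.317393; I≈0.357236, D=e−e_prev≈5.590049; u=1·3.317393+1/2·0.357236+1/4·5.590049≈4.893523; next y=-4/5·(-4.317393)+3/4·4.893523≈7.124056
n=4: y≈7.124056, sp=-1, e=sp−y≈-8.124056; I≈-7.766820, D=e−e_prev≈-11.441449; u=1·(-8.124056)+1/2·(-7.766820)+1/4·(-11.441449)≈-14.867828; next y=-4/5·7.124056+3/4·(-14.867828)≈-16.850116
n=5: y≈-16.850116, sp=-1, e=sp−y≈15.850116; I≈8.083296, D=e−e_prev≈23.974173; u=1·15.850116+1/2·8.083296+1/4·23.974173≈25.885308; next y=-4/5·(-16.850116)+3/4·25.885308≈32.894074
n=6: y≈32.894074, sp=-1, e=sp−y≈-33.894074; I≈-25.810777, D=e−e_prev≈-49.744190; u=1·(-33.894074)+1/2·(-25.810777)+1/4·(-49.744190)≈-59.235510; next y=-4/5·32.894074+3/4·(-59.235510)≈-70.741892
n=7: y≈-70.741892, sp=-1, e=sp−y≈69.741892; I≈43.931114, D=e−e_prev≈103.635966; u=1·69.741892+1/2·43.931114+1/4·103.635966≈117.616440; next y=-4/5·(-70.741892)+3/4·117.616440≈144.805844

0 -1 -1.750 0.000
1 -1 0.297 -1.313
2 -1 -4.399 1.273
3 -1 4.894 -4.317
4 -1 -14.868 7.124
5 -1 25.885 -16.850
6 -1 -59.236 32.894
7 -1 117.616 -70.742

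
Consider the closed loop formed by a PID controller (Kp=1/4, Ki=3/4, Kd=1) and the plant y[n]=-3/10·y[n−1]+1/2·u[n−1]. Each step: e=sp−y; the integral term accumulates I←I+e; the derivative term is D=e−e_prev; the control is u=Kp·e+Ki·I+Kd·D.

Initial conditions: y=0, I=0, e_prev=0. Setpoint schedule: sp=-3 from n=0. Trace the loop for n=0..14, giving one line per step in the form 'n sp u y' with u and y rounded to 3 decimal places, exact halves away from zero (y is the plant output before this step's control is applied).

(exact arithmetic carried between steps; '≈' marks a value shown rounded to 6 d.p. or computed from one; I and e_prev carry over from the previous line; the table rounds u and y to 3 d.p., halves away from zero)
n=0: y=0, sp=-3, e=sp−y=-3; I=-3, D=e−e_prev=-3; u=1/4·(-3)+3/4·(-3)+1·(-3)=-6; next y=-3/10·0+1/2·(-6)=-3
n=1: y=-3, sp=-3, e=sp−y=0; I=-3, D=e−e_prev=3; u=1/4·0+3/4·(-3)+1·3=0.75; next y=-3/10·(-3)+1/2·0.75=1.275
n=2: y=1.275, sp=-3, e=sp−y=-4.275; I=-7.275, D=e−e_prev=-4.275; u=1/4·(-4.275)+3/4·(-7.275)+1·(-4.275)=-10.8; next y=-3/10·1.275+1/2·(-10.8)=-5.7825
n=3: y=-5.7825, sp=-3, e=sp−y=2.7825; I=-4.4925, D=e−e_prev=7.0575; u=1/4·2.7825+3/4·(-4.4925)+1·7.0575=4.38375; next y=-3/10·(-5.7825)+1/2·4.38375=3.926625
n=4: y=3.926625, sp=-3, e=sp−y=-6.926625; I=-11.419125, D=e−e_prev=-9.709125; u=1/4·(-6.926625)+3/4·(-11.419125)+1·(-9.709125)=-20.005125; next y=-3/10·3.926625+1/2·(-20.005125)=-11.18055
n=5: y=-11.18055, sp=-3, e=sp−y=8.18055; I=-3.238575, D=e−e_prev=15.107175; u=1/4·8.18055+3/4·(-3.238575)+1·15.107175≈14.723381; next y=-3/10·(-11.18055)+1/2·14.723381≈10.715856
n=6: y≈10.715856, sp=-3, e=sp−y≈-13.715856; I≈-16.954431, D=e−e_prev≈-21.896406; u=1/4·(-13.715856)+3/4·(-16.954431)+1·(-21.896406)≈-38.041193; next y=-3/10·10.715856+1/2·(-38.041193)≈-22.235353
n=7: y≈-22.235353, sp=-3, e=sp−y≈19.235353; I≈2.280922, D=e−e_prev≈32.951209; u=1/4·19.235353+3/4·2.280922+1·32.951209≈39.470739; next y=-3/10·(-22.235353)+1/2·39.470739≈26.405975
n=8: y≈26.405975, sp=-3, e=sp−y≈-29.405975; I≈-27.125053, D=e−e_prev≈-48.641328; u=1/4·(-29.405975)+3/4·(-27.125053)+1·(-48.641328)≈-76.336611; next y=-3/10·26.405975+1/2·(-76.336611)≈-46.090098
n=9: y≈-46.090098, sp=-3, e=sp−y≈43.090098; I≈15.965045, D=e−e_prev≈72.496073; u=1/4·43.090098+3/4·15.965045+1·72.496073≈95.242382; next y=-3/10·(-46.090098)+1/2·95.242382≈61.448221
n=10: y≈61.448221, sp=-3, e=sp−y≈-64.448221; I≈-48.483175, D=e−e_prev≈-107.538319; u=1/4·(-64.448221)+3/4·(-48.483175)+1·(-107.538319)≈-160.012755; next y=-3/10·61.448221+1/2·(-160.012755)≈-98.440844
n=11: y≈-98.440844, sp=-3, e=sp−y≈95.440844; I≈46.957669, D=e−e_prev≈159.889064; u=1/4·95.440844+3/4·46.957669+1·159.889064≈218.967527; next y=-3/10·(-98.440844)+1/2·218.967527≈139.016017
n=12: y≈139.016017, sp=-3, e=sp−y≈-142.016017; I≈-95.058348, D=e−e_prev≈-237.456860; u=1/4·(-142.016017)+3/4·(-95.058348)+1·(-237.456860)≈-344.254625; next y=-3/10·139.016017+1/2·(-344.254625)≈-213.832118
n=13: y≈-213.832118, sp=-3, e=sp−y≈210.832118; I≈115.773770, D=e−e_prev≈352.848134; u=1/4·210.832118+3/4·115.773770+1·352.848134≈492.386491; next y=-3/10·(-213.832118)+1/2·492.386491≈310.342881
n=14: y≈310.342881, sp=-3, e=sp−y≈-313.342881; I≈-197.569111, D=e−e_prev≈-524.174998; u=1/4·(-313.342881)+3/4·(-197.569111)+1·(-524.174998)≈-750.687552; next y=-3/10·310.342881+1/2·(-750.687552)≈-468.446640

0 -3 -6.000 0.000
1 -3 0.750 -3.000
2 -3 -10.800 1.275
3 -3 4.384 -5.783
4 -3 -20.005 3.927
5 -3 14.723 -11.181
6 -3 -38.041 10.716
7 -3 39.471 -22.235
8 -3 -76.337 26.406
9 -3 95.242 -46.090
10 -3 -160.013 61.448
11 -3 218.968 -98.441
12 -3 -344.255 139.016
13 -3 492.386 -213.832
14 -3 -750.688 310.343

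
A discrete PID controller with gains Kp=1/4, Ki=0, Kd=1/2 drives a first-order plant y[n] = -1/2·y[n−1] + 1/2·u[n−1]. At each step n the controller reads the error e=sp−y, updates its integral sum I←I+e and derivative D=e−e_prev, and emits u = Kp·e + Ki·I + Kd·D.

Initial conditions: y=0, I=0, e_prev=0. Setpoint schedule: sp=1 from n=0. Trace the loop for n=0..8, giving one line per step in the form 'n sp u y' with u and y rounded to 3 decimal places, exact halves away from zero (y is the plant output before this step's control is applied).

(exact arithmetic carried between steps; '≈' marks a value shown rounded to 6 d.p. or computed from one; I and e_prev carry over from the previous line; the table rounds u and y to 3 d.p., halves away from zero)
n=0: y=0, sp=1, e=sp−y=1; I=1, D=e−e_prev=1; u=1/4·1+0·1+1/2·1=0.75; next y=-1/2·0+1/2·0.75=0.375
n=1: y=0.375, sp=1, e=sp−y=0.625; I=1.625, D=e−e_prev=-0.375; u=1/4·0.625+0·1.625+1/2·(-0.375)=-0.03125; next y=-1/2·0.375+1/2·(-0.03125)=-0.203125
n=2: y=-0.203125, sp=1, e=sp−y=1.203125; I=2.828125, D=e−e_prev=0.578125; u=1/4·1.203125+0·2.828125+1/2·0.578125≈0.589844; next y=-1/2·(-0.203125)+1/2·0.589844≈0.396484
n=3: y≈0.396484, sp=1, e=sp−y≈0.603516; I≈3.431641, D=e−e_prev≈-0.599609; u=1/4·0.603516+0·3.431641+1/2·(-0.599609)≈-0.148926; next y=-1/2·0.396484+1/2·(-0.148926)≈-0.272705
n=4: y≈-0.272705, sp=1, e=sp−y≈1.272705; I≈4.704346, D=e−e_prev≈0.669189; u=1/4·1.272705+0·4.704346+1/2·0.669189≈0.652771; next y=-1/2·(-0.272705)+1/2·0.652771≈0.462738
n=5: y≈0.462738, sp=1, e=sp−y≈0.537262; I≈5.241608, D=e−e_prev≈-0.735443; u=1/4·0.537262+0·5.241608+1/2·(-0.735443)≈-0.233406; next y=-1/2·0.462738+1/2·(-0.233406)≈-0.348072
n=6: y≈-0.348072, sp=1, e=sp−y≈1.348072; I≈6.589680, D=e−e_prev≈0.810810; u=1/4·1.348072+0·6.589680+1/2·0.810810≈0.742423; next y=-1/2·(-0.348072)+1/2·0.742423≈0.545248
n=7: y≈0.545248, sp=1, e=sp−y≈0.454752; I≈7.044432, D=e−e_prev≈-0.893320; u=1/4·0.454752+0·7.044432+1/2·(-0.893320)≈-0.332972; next y=-1/2·0.545248+1/2·(-0.332972)≈-0.439110
n=8: y≈-0.439110, sp=1, e=sp−y≈1.439110; I≈8.483542, D=e−e_prev≈0.984357; u=1/4·1.439110+0·8.483542+1/2·0.984357≈0.851956; next y=-1/2·(-0.439110)+1/2·0.851956≈0.645533

0 1 0.750 0.000
1 1 -0.031 0.375
2 1 0.590 -0.203
3 1 -0.149 0.396
4 1 0.653 -0.273
5 1 -0.233 0.463
6 1 0.742 -0.348
7 1 -0.333 0.545
8 1 0.852 -0.439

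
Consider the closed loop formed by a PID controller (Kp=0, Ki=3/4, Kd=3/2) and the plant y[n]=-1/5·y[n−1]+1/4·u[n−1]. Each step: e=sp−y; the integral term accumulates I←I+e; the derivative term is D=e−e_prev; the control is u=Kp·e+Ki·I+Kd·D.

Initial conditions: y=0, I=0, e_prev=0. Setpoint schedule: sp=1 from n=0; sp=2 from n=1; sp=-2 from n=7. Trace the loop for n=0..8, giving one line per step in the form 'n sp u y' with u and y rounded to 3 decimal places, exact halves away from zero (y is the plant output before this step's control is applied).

0 1 2.250 0.000
1 2 2.484 0.563
2 2 3.028 0.509
3 2 3.735 0.655
4 2 4.632 0.803
5 2 5.313 0.997
6 2 6.061 1.129
7 -2 -2.450 1.290
8 -2 6.184 -0.870

(exact arithmetic carried between steps; '≈' marks a value shown rounded to 6 d.p. or computed from one; I and e_prev carry over from the previous line; the table rounds u and y to 3 d.p., halves away from zero)
n=0: y=0, sp=1, e=sp−y=1; I=1, D=e−e_prev=1; u=0·1+3/4·1+3/2·1=2.25; next y=-1/5·0+1/4·2.25=0.5625
n=1: y=0.5625, sp=2, e=sp−y=1.4375; I=2.4375, D=e−e_prev=0.4375; u=0·1.4375+3/4·2.4375+3/2·0.4375=2.484375; next y=-1/5·0.5625+1/4·2.484375≈0.508594
n=2: y≈0.508594, sp=2, e=sp−y≈1.491406; I≈3.928906, D=e−e_prev≈0.053906; u=0·1.491406+3/4·3.928906+3/2·0.053906≈3.027539; next y=-1/5·0.508594+1/4·3.027539≈0.655166
n=3: y≈0.655166, sp=2, e=sp−y≈1.344834; I≈5.273740, D=e−e_prev≈-0.146572; u=0·1.344834+3/4·5.273740+3/2·(-0.146572)≈3.735447; next y=-1/5·0.655166+1/4·3.735447≈0.802828
n=4: y≈0.802828, sp=2, e=sp−y≈1.197172; I≈6.470912, D=e−e_prev≈-0.147662; u=0·1.197172+3/4·6.470912+3/2·(-0.147662)≈4.631690; next y=-1/5·0.802828+1/4·4.631690≈0.997357
n=5: y≈0.997357, sp=2, e=sp−y≈1.002643; I≈7.473555, D=e−e_prev≈-0.194528; u=0·1.002643+3/4·7.473555+3/2·(-0.194528)≈5.313374; next y=-1/5·0.997357+1/4·5.313374≈1.128872
n=6: y≈1.128872, sp=2, e=sp−y≈0.871128; I≈8.344683, D=e−e_prev≈-0.131515; u=0·0.871128+3/4·8.344683+3/2·(-0.131515)≈6.061239; next y=-1/5·1.128872+1/4·6.061239≈1.289535
n=7: y≈1.289535, sp=-2, e=sp−y≈-3.289535; I≈5.055147, D=e−e_prev≈-4.160663; u=0·(-3.289535)+3/4·5.055147+3/2·(-4.160663)≈-2.449634; next y=-1/5·1.289535+1/4·(-2.449634)≈-0.870316
n=8: y≈-0.870316, sp=-2, e=sp−y≈-1.129684; I≈3.925463, D=e−e_prev≈2.159851; u=0·(-1.129684)+3/4·3.925463+3/2·2.159851≈6.183874; next y=-1/5·(-0.870316)+1/4·6.183874≈1.720032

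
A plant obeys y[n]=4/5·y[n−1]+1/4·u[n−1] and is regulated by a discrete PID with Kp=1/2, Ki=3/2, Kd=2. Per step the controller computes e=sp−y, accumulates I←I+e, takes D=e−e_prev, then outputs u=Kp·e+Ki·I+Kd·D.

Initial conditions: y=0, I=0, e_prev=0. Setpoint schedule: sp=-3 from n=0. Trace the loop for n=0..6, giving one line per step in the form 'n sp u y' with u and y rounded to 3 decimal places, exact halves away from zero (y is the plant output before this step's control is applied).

0 -3 -12.000 0.000
1 -3 1.500 -3.000
2 -3 -8.400 -2.025
3 -3 -1.133 -3.720
4 -3 -5.286 -3.259
5 -3 -1.297 -3.929
6 -3 -3.089 -3.467

(exact arithmetic carried between steps; '≈' marks a value shown rounded to 6 d.p. or computed from one; I and e_prev carry over from the previous line; the table rounds u and y to 3 d.p., halves away from zero)
n=0: y=0, sp=-3, e=sp−y=-3; I=-3, D=e−e_prev=-3; u=1/2·(-3)+3/2·(-3)+2·(-3)=-12; next y=4/5·0+1/4·(-12)=-3
n=1: y=-3, sp=-3, e=sp−y=0; I=-3, D=e−e_prev=3; u=1/2·0+3/2·(-3)+2·3=1.5; next y=4/5·(-3)+1/4·1.5=-2.025
n=2: y=-2.025, sp=-3, e=sp−y=-0.975; I=-3.975, D=e−e_prev=-0.975; u=1/2·(-0.975)+3/2·(-3.975)+2·(-0.975)=-8.4; next y=4/5·(-2.025)+1/4·(-8.4)=-3.72
n=3: y=-3.72, sp=-3, e=sp−y=0.72; I=-3.255, D=e−e_prev=1.695; u=1/2·0.72+3/2·(-3.255)+2·1.695=-1.1325; next y=4/5·(-3.72)+1/4·(-1.1325)=-3.259125
n=4: y=-3.259125, sp=-3, e=sp−y=0.259125; I=-2.995875, D=e−e_prev=-0.460875; u=1/2·0.259125+3/2·(-2.995875)+2·(-0.460875)=-5.286; next y=4/5·(-3.259125)+1/4·(-5.286)=-3.9288
n=5: y=-3.9288, sp=-3, e=sp−y=0.9288; I=-2.067075, D=e−e_prev=0.669675; u=1/2·0.9288+3/2·(-2.067075)+2·0.669675≈-1.296863; next y=4/5·(-3.9288)+1/4·(-1.296863)≈-3.467256
n=6: y≈-3.467256, sp=-3, e=sp−y≈0.467256; I≈-1.599819, D=e−e_prev≈-0.461544; u=1/2·0.467256+3/2·(-1.599819)+2·(-0.461544)≈-3.08919; next y=4/5·(-3.467256)+1/4·(-3.08919)≈-3.546102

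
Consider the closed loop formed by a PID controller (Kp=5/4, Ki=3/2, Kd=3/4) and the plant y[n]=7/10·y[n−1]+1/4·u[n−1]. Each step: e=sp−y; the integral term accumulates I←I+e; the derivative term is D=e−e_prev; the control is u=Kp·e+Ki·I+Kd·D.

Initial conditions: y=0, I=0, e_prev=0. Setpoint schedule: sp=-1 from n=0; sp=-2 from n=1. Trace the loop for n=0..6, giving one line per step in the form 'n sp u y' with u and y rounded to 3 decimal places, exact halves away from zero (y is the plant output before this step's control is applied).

(exact arithmetic carried between steps; '≈' marks a value shown rounded to 6 d.p. or computed from one; I and e_prev carry over from the previous line; the table rounds u and y to 3 d.p., halves away from zero)
n=0: y=0, sp=-1, e=sp−y=-1; I=-1, D=e−e_prev=-1; u=5/4·(-1)+3/2·(-1)+3/4·(-1)=-3.5; next y=7/10·0+1/4·(-3.5)=-0.875
n=1: y=-0.875, sp=-2, e=sp−y=-1.125; I=-2.125, D=e−e_prev=-0.125; u=5/4·(-1.125)+3/2·(-2.125)+3/4·(-0.125)=-4.6875; next y=7/10·(-0.875)+1/4·(-4.6875)=-1.784375
n=2: y=-1.784375, sp=-2, e=sp−y=-0.215625; I=-2.340625, D=e−e_prev=0.909375; u=5/4·(-0.215625)+3/2·(-2.340625)+3/4·0.909375≈-3.098438; next y=7/10·(-1.784375)+1/4·(-3.098438)≈-2.023672
n=3: y≈-2.023672, sp=-2, e=sp−y≈0.023672; I≈-2.316953, D=e−e_prev≈0.239297; u=5/4·0.023672+3/2·(-2.316953)+3/4·0.239297≈-3.266367; next y=7/10·(-2.023672)+1/4·(-3.266367)≈-2.233162
n=4: y≈-2.233162, sp=-2, e=sp−y≈0.233162; I≈-2.083791, D=e−e_prev≈0.209490; u=5/4·0.233162+3/2·(-2.083791)+3/4·0.209490≈-2.677116; next y=7/10·(-2.233162)+1/4·(-2.677116)≈-2.232493
n=5: y≈-2.232493, sp=-2, e=sp−y≈0.232493; I≈-1.851298, D=e−e_prev≈-0.000670; u=5/4·0.232493+3/2·(-1.851298)+3/4·(-0.000670)≈-2.486834; next y=7/10·(-2.232493)+1/4·(-2.486834)≈-2.184453
n=6: y≈-2.184453, sp=-2, e=sp−y≈0.184453; I≈-1.666845, D=e−e_prev≈-0.048039; u=5/4·0.184453+3/2·(-1.666845)+3/4·(-0.048039)≈-2.305730; next y=7/10·(-2.184453)+1/4·(-2.305730)≈-2.105550

0 -1 -3.500 0.000
1 -2 -4.688 -0.875
2 -2 -3.098 -1.784
3 -2 -3.266 -2.024
4 -2 -2.677 -2.233
5 -2 -2.487 -2.232
6 -2 -2.306 -2.184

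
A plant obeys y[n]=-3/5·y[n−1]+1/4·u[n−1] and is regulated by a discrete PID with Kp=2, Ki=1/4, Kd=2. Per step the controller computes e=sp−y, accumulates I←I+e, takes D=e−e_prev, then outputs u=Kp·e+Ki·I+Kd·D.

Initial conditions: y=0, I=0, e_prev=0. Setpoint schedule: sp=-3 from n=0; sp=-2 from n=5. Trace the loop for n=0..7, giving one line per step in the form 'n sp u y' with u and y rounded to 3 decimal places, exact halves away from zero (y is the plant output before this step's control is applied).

0 -3 -12.750 0.000
1 -3 6.047 -3.188
2 -3 -28.381 3.424
3 -3 36.676 -9.150
4 -3 -88.121 14.659
5 -2 152.640 -30.826
6 -2 -304.917 56.655
7 -2 564.613 -110.223

(exact arithmetic carried between steps; '≈' marks a value shown rounded to 6 d.p. or computed from one; I and e_prev carry over from the previous line; the table rounds u and y to 3 d.p., halves away from zero)
n=0: y=0, sp=-3, e=sp−y=-3; I=-3, D=e−e_prev=-3; u=2·(-3)+1/4·(-3)+2·(-3)=-12.75; next y=-3/5·0+1/4·(-12.75)=-3.1875
n=1: y=-3.1875, sp=-3, e=sp−y=0.1875; I=-2.8125, D=e−e_prev=3.1875; u=2·0.1875+1/4·(-2.8125)+2·3.1875=6.046875; next y=-3/5·(-3.1875)+1/4·6.046875≈3.424219
n=2: y≈3.424219, sp=-3, e=sp−y≈-6.424219; I≈-9.236719, D=e−e_prev≈-6.611719; u=2·(-6.424219)+1/4·(-9.236719)+2·(-6.611719)≈-28.381055; next y=-3/5·3.424219+1/4·(-28.381055)≈-9.149795
n=3: y≈-9.149795, sp=-3, e=sp−y≈6.149795; I≈-3.086924, D=e−e_prev≈12.574014; u=2·6.149795+1/4·(-3.086924)+2·12.574014≈36.675886; next y=-3/5·(-9.149795)+1/4·36.675886≈14.658849
n=4: y≈14.658849, sp=-3, e=sp−y≈-17.658849; I≈-20.745772, D=e−e_prev≈-23.808643; u=2·(-17.658849)+1/4·(-20.745772)+2·(-23.808643)≈-88.121427; next y=-3/5·14.658849+1/4·(-88.121427)≈-30.825666
n=5: y≈-30.825666, sp=-2, e=sp−y≈28.825666; I≈8.079894, D=e−e_prev≈46.484514; u=2·28.825666+1/4·8.079894+2·46.484514≈152.640334; next y=-3/5·(-30.825666)+1/4·152.640334≈56.655483
n=6: y≈56.655483, sp=-2, e=sp−y≈-58.655483; I≈-50.575589, D=e−e_prev≈-87.481149; u=2·(-58.655483)+1/4·(-50.575589)+2·(-87.481149)≈-304.917161; next y=-3/5·56.655483+1/4·(-304.917161)≈-110.222580
n=7: y≈-110.222580, sp=-2, e=sp−y≈108.222580; I≈57.646991, D=e−e_prev≈166.878063; u=2·108.222580+1/4·57.646991+2·166.878063≈564.613034; next y=-3/5·(-110.222580)+1/4·564.613034≈207.286806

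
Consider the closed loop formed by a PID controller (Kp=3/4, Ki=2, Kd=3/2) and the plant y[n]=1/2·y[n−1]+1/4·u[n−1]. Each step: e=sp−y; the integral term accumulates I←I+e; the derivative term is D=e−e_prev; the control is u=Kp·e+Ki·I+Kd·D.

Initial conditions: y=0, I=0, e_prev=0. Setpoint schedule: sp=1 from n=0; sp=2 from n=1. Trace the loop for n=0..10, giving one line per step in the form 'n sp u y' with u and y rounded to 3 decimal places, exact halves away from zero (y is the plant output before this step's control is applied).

(exact arithmetic carried between steps; '≈' marks a value shown rounded to 6 d.p. or computed from one; I and e_prev carry over from the previous line; the table rounds u and y to 3 d.p., halves away from zero)
n=0: y=0, sp=1, e=sp−y=1; I=1, D=e−e_prev=1; u=3/4·1+2·1+3/2·1=4.25; next y=1/2·0+1/4·4.25=1.0625
n=1: y=1.0625, sp=2, e=sp−y=0.9375; I=1.9375, D=e−e_prev=-0.0625; u=3/4·0.9375+2·1.9375+3/2·(-0.0625)=4.484375; next y=1/2·1.0625+1/4·4.484375≈1.652344
n=2: y≈1.652344, sp=2, e=sp−y≈0.347656; I≈2.285156, D=e−e_prev≈-0.589844; u=3/4·0.347656+2·2.285156+3/2·(-0.589844)≈3.946289; next y=1/2·1.652344+1/4·3.946289≈1.812744
n=3: y≈1.812744, sp=2, e=sp−y≈0.187256; I≈2.472412, D=e−e_prev≈-0.160400; u=3/4·0.187256+2·2.472412+3/2·(-0.160400)≈4.844666; next y=1/2·1.812744+1/4·4.844666≈2.117538
n=4: y≈2.117538, sp=2, e=sp−y≈-0.117538; I≈2.354874, D=e−e_prev≈-0.304794; u=3/4·(-0.117538)+2·2.354874+3/2·(-0.304794)≈4.164402; next y=1/2·2.117538+1/4·4.164402≈2.099870
n=5: y≈2.099870, sp=2, e=sp−y≈-0.099870; I≈2.255004, D=e−e_prev≈0.017669; u=3/4·(-0.099870)+2·2.255004+3/2·0.017669≈4.461609; next y=1/2·2.099870+1/4·4.461609≈2.165337
n=6: y≈2.165337, sp=2, e=sp−y≈-0.165337; I≈2.089667, D=e−e_prev≈-0.065467; u=3/4·(-0.165337)+2·2.089667+3/2·(-0.065467)≈3.957130; next y=1/2·2.165337+1/4·3.957130≈2.071951
n=7: y≈2.071951, sp=2, e=sp−y≈-0.071951; I≈2.017716, D=e−e_prev≈0.093386; u=3/4·(-0.071951)+2·2.017716+3/2·0.093386≈4.121547; next y=1/2·2.071951+1/4·4.121547≈2.066362
n=8: y≈2.066362, sp=2, e=sp−y≈-0.066362; I≈1.951353, D=e−e_prev≈0.005589; u=3/4·(-0.066362)+2·1.951353+3/2·0.005589≈3.861318; next y=1/2·2.066362+1/4·3.861318≈1.998511
n=9: y≈1.998511, sp=2, e=sp−y≈0.001489; I≈1.952843, D=e−e_prev≈0.067852; u=3/4·0.001489+2·1.952843+3/2·0.067852≈4.008580; next y=1/2·1.998511+1/4·4.008580≈2.001400
n=10: y≈2.001400, sp=2, e=sp−y≈-0.001400; I≈1.951442, D=e−e_prev≈-0.002890; u=3/4·(-0.001400)+2·1.951442+3/2·(-0.002890)≈3.897500; next y=1/2·2.001400+1/4·3.897500≈1.975075

0 1 4.250 0.000
1 2 4.484 1.063
2 2 3.946 1.652
3 2 4.845 1.813
4 2 4.164 2.118
5 2 4.462 2.100
6 2 3.957 2.165
7 2 4.122 2.072
8 2 3.861 2.066
9 2 4.009 1.999
10 2 3.898 2.001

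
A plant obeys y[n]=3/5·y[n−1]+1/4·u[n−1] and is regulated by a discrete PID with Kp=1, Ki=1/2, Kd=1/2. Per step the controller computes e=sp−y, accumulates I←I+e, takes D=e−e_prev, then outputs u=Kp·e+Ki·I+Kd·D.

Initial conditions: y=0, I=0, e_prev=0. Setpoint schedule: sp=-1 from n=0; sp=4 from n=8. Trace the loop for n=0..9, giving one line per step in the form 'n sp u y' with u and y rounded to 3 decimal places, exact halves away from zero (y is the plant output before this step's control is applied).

0 -1 -2.000 0.000
1 -1 -1.000 -0.500
2 -1 -1.400 -0.550
3 -1 -1.390 -0.680
4 -1 -1.464 -0.756
5 -1 -1.496 -0.819
6 -1 -1.526 -0.866
7 -1 -1.546 -0.901
8 4 8.439 -0.927
9 4 3.428 1.554

(exact arithmetic carried between steps; '≈' marks a value shown rounded to 6 d.p. or computed from one; I and e_prev carry over from the previous line; the table rounds u and y to 3 d.p., halves away from zero)
n=0: y=0, sp=-1, e=sp−y=-1; I=-1, D=e−e_prev=-1; u=1·(-1)+1/2·(-1)+1/2·(-1)=-2; next y=3/5·0+1/4·(-2)=-0.5
n=1: y=-0.5, sp=-1, e=sp−y=-0.5; I=-1.5, D=e−e_prev=0.5; u=1·(-0.5)+1/2·(-1.5)+1/2·0.5=-1; next y=3/5·(-0.5)+1/4·(-1)=-0.55
n=2: y=-0.55, sp=-1, e=sp−y=-0.45; I=-1.95, D=e−e_prev=0.05; u=1·(-0.45)+1/2·(-1.95)+1/2·0.05=-1.4; next y=3/5·(-0.55)+1/4·(-1.4)=-0.68
n=3: y=-0.68, sp=-1, e=sp−y=-0.32; I=-2.27, D=e−e_prev=0.13; u=1·(-0.32)+1/2·(-2.27)+1/2·0.13=-1.39; next y=3/5·(-0.68)+1/4·(-1.39)=-0.7555
n=4: y=-0.7555, sp=-1, e=sp−y=-0.2445; I=-2.5145, D=e−e_prev=0.0755; u=1·(-0.2445)+1/2·(-2.5145)+1/2·0.0755=-1.464; next y=3/5·(-0.7555)+1/4·(-1.464)=-0.8193
n=5: y=-0.8193, sp=-1, e=sp−y=-0.1807; I=-2.6952, D=e−e_prev=0.0638; u=1·(-0.1807)+1/2·(-2.6952)+1/2·0.0638=-1.4964; next y=3/5·(-0.8193)+1/4·(-1.4964)=-0.86568
n=6: y=-0.86568, sp=-1, e=sp−y=-0.13432; I=-2.82952, D=e−e_prev=0.04638; u=1·(-0.13432)+1/2·(-2.82952)+1/2·0.04638=-1.52589; next y=3/5·(-0.86568)+1/4·(-1.52589)≈-0.900881
n=7: y≈-0.900881, sp=-1, e=sp−y≈-0.099120; I≈-2.928640, D=e−e_prev≈0.035201; u=1·(-0.099120)+1/2·(-2.928640)+1/2·0.035201≈-1.545839; next y=3/5·(-0.900881)+1/4·(-1.545839)≈-0.926988
n=8: y≈-0.926988, sp=4, e=sp−y≈4.926988; I≈1.998349, D=e−e_prev≈5.026108; u=1·4.926988+1/2·1.998349+1/2·5.026108≈8.439216; next y=3/5·(-0.926988)+1/4·8.439216≈1.553611
n=9: y≈1.553611, sp=4, e=sp−y≈2.446389; I≈4.444737, D=e−e_prev≈-2.480599; u=1·2.446389+1/2·4.444737+1/2·(-2.480599)≈3.428458; next y=3/5·1.553611+1/4·3.428458≈1.789281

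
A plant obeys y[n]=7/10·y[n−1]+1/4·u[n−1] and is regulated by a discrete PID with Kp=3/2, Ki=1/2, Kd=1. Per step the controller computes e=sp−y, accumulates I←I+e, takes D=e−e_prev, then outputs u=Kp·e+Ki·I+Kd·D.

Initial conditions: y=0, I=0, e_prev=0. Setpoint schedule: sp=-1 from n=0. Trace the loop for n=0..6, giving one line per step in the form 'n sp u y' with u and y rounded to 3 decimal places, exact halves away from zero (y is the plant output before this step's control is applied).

0 -1 -3.000 0.000
1 -1 -0.250 -0.750
2 -1 -1.613 -0.588
3 -1 -0.976 -0.814
4 -1 -1.297 -0.814
5 -1 -1.149 -0.894
6 -1 -1.225 -0.913

(exact arithmetic carried between steps; '≈' marks a value shown rounded to 6 d.p. or computed from one; I and e_prev carry over from the previous line; the table rounds u and y to 3 d.p., halves away from zero)
n=0: y=0, sp=-1, e=sp−y=-1; I=-1, D=e−e_prev=-1; u=3/2·(-1)+1/2·(-1)+1·(-1)=-3; next y=7/10·0+1/4·(-3)=-0.75
n=1: y=-0.75, sp=-1, e=sp−y=-0.25; I=-1.25, D=e−e_prev=0.75; u=3/2·(-0.25)+1/2·(-1.25)+1·0.75=-0.25; next y=7/10·(-0.75)+1/4·(-0.25)=-0.5875
n=2: y=-0.5875, sp=-1, e=sp−y=-0.4125; I=-1.6625, D=e−e_prev=-0.1625; u=3/2·(-0.4125)+1/2·(-1.6625)+1·(-0.1625)=-1.6125; next y=7/10·(-0.5875)+1/4·(-1.6125)=-0.814375
n=3: y=-0.814375, sp=-1, e=sp−y=-0.185625; I=-1.848125, D=e−e_prev=0.226875; u=3/2·(-0.185625)+1/2·(-1.848125)+1·0.226875=-0.975625; next y=7/10·(-0.814375)+1/4·(-0.975625)≈-0.813969
n=4: y≈-0.813969, sp=-1, e=sp−y≈-0.186031; I≈-2.034156, D=e−e_prev≈-0.000406; u=3/2·(-0.186031)+1/2·(-2.034156)+1·(-0.000406)≈-1.296531; next y=7/10·(-0.813969)+1/4·(-1.296531)≈-0.893911
n=5: y≈-0.893911, sp=-1, e=sp−y≈-0.106089; I≈-2.140245, D=e−e_prev≈0.079942; u=3/2·(-0.106089)+1/2·(-2.140245)+1·0.079942≈-1.149314; next y=7/10·(-0.893911)+1/4·(-1.149314)≈-0.913066
n=6: y≈-0.913066, sp=-1, e=sp−y≈-0.086934; I≈-2.227179, D=e−e_prev≈0.019155; u=3/2·(-0.086934)+1/2·(-2.227179)+1·0.019155≈-1.224835; next y=7/10·(-0.913066)+1/4·(-1.224835)≈-0.945355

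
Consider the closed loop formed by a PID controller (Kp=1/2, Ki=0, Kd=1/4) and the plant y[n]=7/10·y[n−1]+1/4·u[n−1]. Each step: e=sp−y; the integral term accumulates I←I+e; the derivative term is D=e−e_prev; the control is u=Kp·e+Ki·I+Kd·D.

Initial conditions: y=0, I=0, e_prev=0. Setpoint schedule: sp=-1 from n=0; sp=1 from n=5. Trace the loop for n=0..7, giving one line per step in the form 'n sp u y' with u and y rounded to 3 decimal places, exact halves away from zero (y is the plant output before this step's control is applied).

0 -1 -0.750 0.000
1 -1 -0.359 -0.188
2 -1 -0.381 -0.221
3 -1 -0.368 -0.250
4 -1 -0.362 -0.267
5 1 1.141 -0.277
6 1 0.362 0.091
7 1 0.407 0.154

(exact arithmetic carried between steps; '≈' marks a value shown rounded to 6 d.p. or computed from one; I and e_prev carry over from the previous line; the table rounds u and y to 3 d.p., halves away from zero)
n=0: y=0, sp=-1, e=sp−y=-1; I=-1, D=e−e_prev=-1; u=1/2·(-1)+0·(-1)+1/4·(-1)=-0.75; next y=7/10·0+1/4·(-0.75)=-0.1875
n=1: y=-0.1875, sp=-1, e=sp−y=-0.8125; I=-1.8125, D=e−e_prev=0.1875; u=1/2·(-0.8125)+0·(-1.8125)+1/4·0.1875=-0.359375; next y=7/10·(-0.1875)+1/4·(-0.359375)≈-0.221094
n=2: y≈-0.221094, sp=-1, e=sp−y≈-0.778906; I≈-2.591406, D=e−e_prev≈0.033594; u=1/2·(-0.778906)+0·(-2.591406)+1/4·0.033594≈-0.381055; next y=7/10·(-0.221094)+1/4·(-0.381055)≈-0.250029
n=3: y≈-0.250029, sp=-1, e=sp−y≈-0.749971; I≈-3.341377, D=e−e_prev≈0.028936; u=1/2·(-0.749971)+0·(-3.341377)+1/4·0.028936≈-0.367751; next y=7/10·(-0.250029)+1/4·(-0.367751)≈-0.266958
n=4: y≈-0.266958, sp=-1, e=sp−y≈-0.733042; I≈-4.074419, D=e−e_prev≈0.016929; u=1/2·(-0.733042)+0·(-4.074419)+1/4·0.016929≈-0.362289; next y=7/10·(-0.266958)+1/4·(-0.362289)≈-0.277443
n=5: y≈-0.277443, sp=1, e=sp−y≈1.277443; I≈-2.796976, D=e−e_prev≈2.010485; u=1/2·1.277443+0·(-2.796976)+1/4·2.010485≈1.141343; next y=7/10·(-0.277443)+1/4·1.141343≈0.091126
n=6: y≈0.091126, sp=1, e=sp−y≈0.908874; I≈-1.888101, D=e−e_prev≈-0.368569; u=1/2·0.908874+0·(-1.888101)+1/4·(-0.368569)≈0.362295; next y=7/10·0.091126+1/4·0.362295≈0.154362
n=7: y≈0.154362, sp=1, e=sp−y≈0.845638; I≈-1.042463, D=e−e_prev≈-0.063236; u=1/2·0.845638+0·(-1.042463)+1/4·(-0.063236)≈0.407010; next y=7/10·0.154362+1/4·0.407010≈0.209806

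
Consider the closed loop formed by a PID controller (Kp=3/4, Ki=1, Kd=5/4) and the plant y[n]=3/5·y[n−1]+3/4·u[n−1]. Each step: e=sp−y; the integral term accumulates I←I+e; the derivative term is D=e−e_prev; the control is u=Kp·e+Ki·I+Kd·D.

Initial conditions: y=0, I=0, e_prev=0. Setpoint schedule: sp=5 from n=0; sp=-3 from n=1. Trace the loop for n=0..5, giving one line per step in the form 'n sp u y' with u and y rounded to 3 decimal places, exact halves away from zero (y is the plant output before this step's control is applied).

(exact arithmetic carried between steps; '≈' marks a value shown rounded to 6 d.p. or computed from one; I and e_prev carry over from the previous line; the table rounds u and y to 3 d.p., halves away from zero)
n=0: y=0, sp=5, e=sp−y=5; I=5, D=e−e_prev=5; u=3/4·5+1·5+5/4·5=15; next y=3/5·0+3/4·15=11.25
n=1: y=11.25, sp=-3, e=sp−y=-14.25; I=-9.25, D=e−e_prev=-19.25; u=3/4·(-14.25)+1·(-9.25)+5/4·(-19.25)=-44; next y=3/5·11.25+3/4·(-44)=-26.25
n=2: y=-26.25, sp=-3, e=sp−y=23.25; I=14, D=e−e_prev=37.5; u=3/4·23.25+1·14+5/4·37.5=78.3125; next y=3/5·(-26.25)+3/4·78.3125=42.984375
n=3: y=42.984375, sp=-3, e=sp−y=-45.984375; I=-31.984375, D=e−e_prev=-69.234375; u=3/4·(-45.984375)+1·(-31.984375)+5/4·(-69.234375)=-153.015625; next y=3/5·42.984375+3/4·(-153.015625)≈-88.971094
n=4: y≈-88.971094, sp=-3, e=sp−y≈85.971094; I≈53.986719, D=e−e_prev≈131.955469; u=3/4·85.971094+1·53.986719+5/4·131.955469≈283.409375; next y=3/5·(-88.971094)+3/4·283.409375≈159.174375
n=5: y=159.174375, sp=-3, e=sp−y=-162.174375; I≈-108.187656, D=e−e_prev≈-248.145469; u=3/4·(-162.174375)+1·(-108.187656)+5/4·(-248.145469)≈-540.000273; next y=3/5·159.174375+3/4·(-540.000273)≈-309.495580

0 5 15.000 0.000
1 -3 -44.000 11.250
2 -3 78.313 -26.250
3 -3 -153.016 42.984
4 -3 283.409 -88.971
5 -3 -540.000 159.174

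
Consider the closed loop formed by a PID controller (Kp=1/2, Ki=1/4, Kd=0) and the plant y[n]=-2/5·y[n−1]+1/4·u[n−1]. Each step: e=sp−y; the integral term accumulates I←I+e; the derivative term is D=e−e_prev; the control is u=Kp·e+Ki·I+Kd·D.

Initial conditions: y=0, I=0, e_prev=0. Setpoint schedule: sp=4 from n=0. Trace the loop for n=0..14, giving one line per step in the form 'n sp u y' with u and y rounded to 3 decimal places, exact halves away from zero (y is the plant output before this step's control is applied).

(exact arithmetic carried between steps; '≈' marks a value shown rounded to 6 d.p. or computed from one; I and e_prev carry over from the previous line; the table rounds u and y to 3 d.p., halves away from zero)
n=0: y=0, sp=4, e=sp−y=4; I=4, D=e−e_prev=4; u=1/2·4+1/4·4+0·4=3; next y=-2/5·0+1/4·3=0.75
n=1: y=0.75, sp=4, e=sp−y=3.25; I=7.25, D=e−e_prev=-0.75; u=1/2·3.25+1/4·7.25+0·(-0.75)=3.4375; next y=-2/5·0.75+1/4·3.4375=0.559375
n=2: y=0.559375, sp=4, e=sp−y=3.440625; I=10.690625, D=e−e_prev=0.190625; u=1/2·3.440625+1/4·10.690625+0·0.190625≈4.392969; next y=-2/5·0.559375+1/4·4.392969≈0.874492
n=3: y≈0.874492, sp=4, e=sp−y≈3.125508; I≈13.816133, D=e−e_prev≈-0.315117; u=1/2·3.125508+1/4·13.816133+0·(-0.315117)≈5.016787; next y=-2/5·0.874492+1/4·5.016787≈0.904400
n=4: y≈0.904400, sp=4, e=sp−y≈3.095600; I≈16.911733, D=e−e_prev≈-0.029908; u=1/2·3.095600+1/4·16.911733+0·(-0.029908)≈5.775733; next y=-2/5·0.904400+1/4·5.775733≈1.082173
n=5: y≈1.082173, sp=4, e=sp−y≈2.917827; I≈19.829560, D=e−e_prev≈-0.177773; u=1/2·2.917827+1/4·19.829560+0·(-0.177773)≈6.416303; next y=-2/5·1.082173+1/4·6.416303≈1.171206
n=6: y≈1.171206, sp=4, e=sp−y≈2.828794; I≈22.658353, D=e−e_prev≈-0.089033; u=1/2·2.828794+1/4·22.658353+0·(-0.089033)≈7.078985; next y=-2/5·1.171206+1/4·7.078985≈1.301264
n=7: y≈1.301264, sp=4, e=sp−y≈2.698736; I≈25.357089, D=e−e_prev≈-0.130057; u=1/2·2.698736+1/4·25.357089+0·(-0.130057)≈7.688641; next y=-2/5·1.301264+1/4·7.688641≈1.401655
n=8: y≈1.401655, sp=4, e=sp−y≈2.598345; I≈27.955435, D=e−e_prev≈-0.100391; u=1/2·2.598345+1/4·27.955435+0·(-0.100391)≈8.288031; next y=-2/5·1.401655+1/4·8.288031≈1.511346
n=9: y≈1.511346, sp=4, e=sp−y≈2.488654; I≈30.444089, D=e−e_prev≈-0.109691; u=1/2·2.488654+1/4·30.444089+0·(-0.109691)≈8.855349; next y=-2/5·1.511346+1/4·8.855349≈1.609299
n=10: y≈1.609299, sp=4, e=sp−y≈2.390701; I≈32.834790, D=e−e_prev≈-0.097953; u=1/2·2.390701+1/4·32.834790+0·(-0.097953)≈9.404048; next y=-2/5·1.609299+1/4·9.404048≈1.707292
n=11: y≈1.707292, sp=4, e=sp−y≈2.292708; I≈35.127497, D=e−e_prev≈-0.097994; u=1/2·2.292708+1/4·35.127497+0·(-0.097994)≈9.928228; next y=-2/5·1.707292+1/4·9.928228≈1.799140
n=12: y≈1.799140, sp=4, e=sp−y≈2.200860; I≈37.328357, D=e−e_prev≈-0.091848; u=1/2·2.200860+1/4·37.328357+0·(-0.091848)≈10.432519; next y=-2/5·1.799140+1/4·10.432519≈1.888474
n=13: y≈1.888474, sp=4, e=sp−y≈2.111526; I≈39.439884, D=e−e_prev≈-0.089334; u=1/2·2.111526+1/4·39.439884+0·(-0.089334)≈10.915734; next y=-2/5·1.888474+1/4·10.915734≈1.973544
n=14: y≈1.973544, sp=4, e=sp−y≈2.026456; I≈41.466340, D=e−e_prev≈-0.085070; u=1/2·2.026456+1/4·41.466340+0·(-0.085070)≈11.379813; next y=-2/5·1.973544+1/4·11.379813≈2.055536

0 4 3.000 0.000
1 4 3.438 0.750
2 4 4.393 0.559
3 4 5.017 0.874
4 4 5.776 0.904
5 4 6.416 1.082
6 4 7.079 1.171
7 4 7.689 1.301
8 4 8.288 1.402
9 4 8.855 1.511
10 4 9.404 1.609
11 4 9.928 1.707
12 4 10.433 1.799
13 4 10.916 1.888
14 4 11.380 1.974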